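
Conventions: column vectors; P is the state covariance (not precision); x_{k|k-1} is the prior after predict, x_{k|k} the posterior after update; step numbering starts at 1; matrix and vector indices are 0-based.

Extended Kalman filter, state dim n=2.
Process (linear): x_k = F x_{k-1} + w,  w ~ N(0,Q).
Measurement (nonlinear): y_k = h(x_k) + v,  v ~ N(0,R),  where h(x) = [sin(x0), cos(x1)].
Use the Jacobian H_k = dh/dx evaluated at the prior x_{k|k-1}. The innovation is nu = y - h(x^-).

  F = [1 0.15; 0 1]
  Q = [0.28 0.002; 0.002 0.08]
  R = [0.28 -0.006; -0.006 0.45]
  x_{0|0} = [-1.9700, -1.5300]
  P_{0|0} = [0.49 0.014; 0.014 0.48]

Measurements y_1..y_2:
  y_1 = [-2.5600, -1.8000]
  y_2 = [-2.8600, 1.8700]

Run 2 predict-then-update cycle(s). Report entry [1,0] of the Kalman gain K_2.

step 1: x^-=[-2.1995, -1.5300]  P^-=[0.7850 0.0880; 0.0880 0.5600]  H_jac=[-0.5881 0.0000; 0.0000 0.9992]  S=[0.5515 -0.0577; -0.0577 1.0091]  K=[-0.8330 0.0395; -0.0360 0.5524]  nu=[-1.7512, -1.8408]  x^+=[-0.8135, -2.4838]  P^+=[0.3970 0.0228; 0.0228 0.2490]
step 2: x^-=[-1.1861, -2.4838]  P^-=[0.6894 0.0621; 0.0621 0.3290]  H_jac=[0.3753 0.0000; 0.0000 0.6113]  S=[0.3771 0.0083; 0.0083 0.5730]  K=[0.6849 0.0564; 0.0542 0.3503]  nu=[-1.9331, 2.6614]  x^+=[-2.3598, -1.6563]  P^+=[0.5101 0.0348; 0.0348 0.2573]

K[1,0] = 0.0542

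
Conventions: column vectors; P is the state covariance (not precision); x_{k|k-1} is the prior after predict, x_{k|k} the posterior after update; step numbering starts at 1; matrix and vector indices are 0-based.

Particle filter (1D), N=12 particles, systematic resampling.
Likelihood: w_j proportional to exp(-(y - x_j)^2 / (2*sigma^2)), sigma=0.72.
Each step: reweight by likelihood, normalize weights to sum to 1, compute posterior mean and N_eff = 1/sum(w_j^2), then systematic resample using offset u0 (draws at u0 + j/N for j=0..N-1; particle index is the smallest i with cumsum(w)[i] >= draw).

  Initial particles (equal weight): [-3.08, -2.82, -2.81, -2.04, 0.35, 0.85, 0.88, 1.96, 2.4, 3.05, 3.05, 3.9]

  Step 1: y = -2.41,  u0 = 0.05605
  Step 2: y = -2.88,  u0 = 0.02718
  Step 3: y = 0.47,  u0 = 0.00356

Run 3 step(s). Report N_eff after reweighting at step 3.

N_eff = 2.2241

step 1: w=[0.2006, 0.2630, 0.2651, 0.2711, 0.0002, 0.0000, 0.0000, 0.0000, 0.0000, 0.0000, 0.0000, 0.0000]  mean=-2.6574  Neff=3.9499  idx=[0, 0, 1, 1, 1, 2, 2, 2, 2, 3, 3, 3]
step 2: w=[0.0924, 0.0924, 0.0957, 0.0957, 0.0957, 0.0956, 0.0956, 0.0956, 0.0956, 0.0486, 0.0486, 0.0486]  mean=-2.7504  Neff=11.3418  idx=[0, 1, 2, 2, 3, 4, 5, 6, 7, 8, 9, 10]
step 3: w=[0.0011, 0.0011, 0.0060, 0.0060, 0.0060, 0.0060, 0.0064, 0.0064, 0.0064, 0.0064, 0.4740, 0.4740]  mean=-2.0809  Neff=2.2241  idx=[2, 10, 10, 10, 10, 10, 10, 11, 11, 11, 11, 11]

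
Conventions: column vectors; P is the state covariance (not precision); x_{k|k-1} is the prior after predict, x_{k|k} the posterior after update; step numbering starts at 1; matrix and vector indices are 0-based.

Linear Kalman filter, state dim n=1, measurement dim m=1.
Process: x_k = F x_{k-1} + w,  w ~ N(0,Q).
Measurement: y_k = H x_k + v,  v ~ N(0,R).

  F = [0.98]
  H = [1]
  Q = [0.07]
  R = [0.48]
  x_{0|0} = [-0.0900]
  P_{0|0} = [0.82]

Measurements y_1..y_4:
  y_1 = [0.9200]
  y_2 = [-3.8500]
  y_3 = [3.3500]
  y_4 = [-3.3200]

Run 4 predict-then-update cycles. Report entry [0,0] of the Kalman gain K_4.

step 1: x^-=[-0.0882]  P^-=[0.8575]  S=[1.3375]  K=[0.6411]  nu=[1.0082]  x^+=[0.5582]  P^+=[0.3077]
step 2: x^-=[0.5470]  P^-=[0.3656]  S=[0.8456]  K=[0.4323]  nu=[-4.3970]  x^+=[-1.3539]  P^+=[0.2075]
step 3: x^-=[-1.3268]  P^-=[0.2693]  S=[0.7493]  K=[0.3594]  nu=[4.6768]  x^+=[0.3540]  P^+=[0.1725]
step 4: x^-=[0.3469]  P^-=[0.2357]  S=[0.7157]  K=[0.3293]  nu=[-3.6669]  x^+=[-0.8606]  P^+=[0.1581]

K[0,0] = 0.3293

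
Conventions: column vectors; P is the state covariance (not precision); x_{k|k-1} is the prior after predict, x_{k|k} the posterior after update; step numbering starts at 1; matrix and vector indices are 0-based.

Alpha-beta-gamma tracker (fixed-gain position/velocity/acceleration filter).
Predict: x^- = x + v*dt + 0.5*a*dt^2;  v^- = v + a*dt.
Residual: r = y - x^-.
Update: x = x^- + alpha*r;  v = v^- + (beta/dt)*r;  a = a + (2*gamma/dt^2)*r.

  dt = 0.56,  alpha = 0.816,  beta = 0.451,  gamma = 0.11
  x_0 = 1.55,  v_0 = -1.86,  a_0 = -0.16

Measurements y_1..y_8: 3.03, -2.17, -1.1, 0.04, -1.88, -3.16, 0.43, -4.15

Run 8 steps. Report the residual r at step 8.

resid = -5.2503

step 1: x_pred=0.4833  r=2.5467  x^+=2.5614  v^+=0.1014  a^+=1.6266
step 2: x_pred=2.8732  r=-5.0432  x^+=-1.2420  v^+=-3.0493  a^+=-1.9114
step 3: x_pred=-3.2494  r=2.1494  x^+=-1.4955  v^+=-2.3887  a^+=-0.4036
step 4: x_pred=-2.8964  r=2.9364  x^+=-0.5003  v^+=-0.2498  a^+=1.6564
step 5: x_pred=-0.3805  r=-1.4995  x^+=-1.6041  v^+=-0.5299  a^+=0.6045
step 6: x_pred=-1.8060  r=-1.3540  x^+=-2.9109  v^+=-1.2818  a^+=-0.3454
step 7: x_pred=-3.6828  r=4.1128  x^+=-0.3268  v^+=1.8371  a^+=2.5399
step 8: x_pred=1.1003  r=-5.2503  x^+=-3.1840  v^+=-0.9689  a^+=-1.1433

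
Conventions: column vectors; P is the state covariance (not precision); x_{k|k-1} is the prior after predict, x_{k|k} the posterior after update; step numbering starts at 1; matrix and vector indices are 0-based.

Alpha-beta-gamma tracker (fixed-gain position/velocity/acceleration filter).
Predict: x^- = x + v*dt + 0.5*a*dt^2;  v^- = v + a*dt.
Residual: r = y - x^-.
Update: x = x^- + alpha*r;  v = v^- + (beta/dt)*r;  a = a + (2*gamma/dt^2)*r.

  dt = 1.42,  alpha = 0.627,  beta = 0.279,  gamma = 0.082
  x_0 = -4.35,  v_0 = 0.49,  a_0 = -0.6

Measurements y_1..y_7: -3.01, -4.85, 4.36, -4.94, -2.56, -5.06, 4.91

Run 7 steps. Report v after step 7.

v_post = 0.9357

step 1: x_pred=-4.2591  r=1.2491  x^+=-3.4759  v^+=-0.1166  a^+=-0.4984
step 2: x_pred=-4.1439  r=-0.7061  x^+=-4.5866  v^+=-0.9630  a^+=-0.5558
step 3: x_pred=-6.5145  r=10.8745  x^+=0.3038  v^+=0.3843  a^+=0.3286
step 4: x_pred=1.1808  r=-6.1208  x^+=-2.6569  v^+=-0.3517  a^+=-0.1692
step 5: x_pred=-3.3269  r=0.7669  x^+=-2.8460  v^+=-0.4412  a^+=-0.1068
step 6: x_pred=-3.5803  r=-1.4797  x^+=-4.5081  v^+=-0.8837  a^+=-0.2272
step 7: x_pred=-5.9919  r=10.9019  x^+=0.8436  v^+=0.9357  a^+=0.6595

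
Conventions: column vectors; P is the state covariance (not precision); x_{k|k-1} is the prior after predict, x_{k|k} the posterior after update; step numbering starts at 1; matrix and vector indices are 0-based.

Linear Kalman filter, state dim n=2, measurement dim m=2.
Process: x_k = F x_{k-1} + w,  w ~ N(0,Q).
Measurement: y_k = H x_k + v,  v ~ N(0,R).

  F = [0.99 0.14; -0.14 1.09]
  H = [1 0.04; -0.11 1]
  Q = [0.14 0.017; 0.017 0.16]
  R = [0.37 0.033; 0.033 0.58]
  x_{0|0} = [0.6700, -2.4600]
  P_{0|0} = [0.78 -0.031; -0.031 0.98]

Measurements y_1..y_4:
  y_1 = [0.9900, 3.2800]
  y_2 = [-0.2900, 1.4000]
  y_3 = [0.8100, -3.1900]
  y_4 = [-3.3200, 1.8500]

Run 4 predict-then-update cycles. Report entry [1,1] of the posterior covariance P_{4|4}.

P_post[1,1] = 0.2640

step 1: x^-=[0.3189, -2.7752]  P^-=[0.9151 0.0256; 0.0256 1.3491]  S=[1.2893 0.0118; 0.0118 1.9345]  K=[0.7109 -0.0431; 0.0553 0.6956]  nu=[0.7821, 6.0903]  x^+=[0.6122, 1.5044]  P^+=[0.2605 0.0271; 0.0271 0.4082]
step 2: x^-=[0.8167, 1.5540]  P^-=[0.4109 0.0719; 0.0719 0.6419]  S=[0.7877 0.0851; 0.0851 1.2110]  K=[0.5269 -0.0150; 0.0679 0.5187]  nu=[-1.1689, -0.0642]  x^+=[0.2018, 1.4414]  P^+=[0.1933 0.0300; 0.0300 0.3064]
step 3: x^-=[0.4016, 1.5429]  P^-=[0.3437 0.0687; 0.0687 0.5187]  S=[0.7201 0.0844; 0.0844 1.0877]  K=[0.4822 -0.0090; 0.0698 0.4645]  nu=[0.3467, -4.6887]  x^+=[0.6109, -0.6107]  P^+=[0.1769 0.0302; 0.0302 0.2750]
step 4: x^-=[0.5193, -0.7512]  P^-=[0.3272 0.0664; 0.0664 0.4810]  S=[0.7032 0.0824; 0.0824 1.0504]  K=[0.4699 -0.0079; 0.0696 0.4455]  nu=[-3.8092, 2.6583]  x^+=[-1.2917, 0.1680]  P^+=[0.1724 0.0299; 0.0299 0.2640]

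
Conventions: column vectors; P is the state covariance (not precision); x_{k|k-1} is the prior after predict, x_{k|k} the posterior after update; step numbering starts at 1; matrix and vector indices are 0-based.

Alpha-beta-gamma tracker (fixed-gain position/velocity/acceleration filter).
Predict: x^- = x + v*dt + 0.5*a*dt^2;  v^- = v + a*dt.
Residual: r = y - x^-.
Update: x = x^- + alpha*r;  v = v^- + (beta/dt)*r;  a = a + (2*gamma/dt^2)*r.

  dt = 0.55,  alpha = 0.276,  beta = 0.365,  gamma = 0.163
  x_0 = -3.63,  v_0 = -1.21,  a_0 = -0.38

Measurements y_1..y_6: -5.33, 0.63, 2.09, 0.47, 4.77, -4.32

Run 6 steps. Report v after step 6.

step 1: x_pred=-4.3530  r=-0.9770  x^+=-4.6226  v^+=-2.0674  a^+=-1.4329
step 2: x_pred=-5.9764  r=6.6064  x^+=-4.1531  v^+=1.5288  a^+=5.6867
step 3: x_pred=-2.4521  r=4.5421  x^+=-1.1985  v^+=7.6708  a^+=10.5817
step 4: x_pred=4.6209  r=-4.1509  x^+=3.4753  v^+=10.7360  a^+=6.1083
step 5: x_pred=10.3040  r=-5.5340  x^+=8.7766  v^+=10.4231  a^+=0.1444
step 6: x_pred=14.5311  r=-18.8511  x^+=9.3282  v^+=-2.0078  a^+=-20.1711

v_post = -2.0078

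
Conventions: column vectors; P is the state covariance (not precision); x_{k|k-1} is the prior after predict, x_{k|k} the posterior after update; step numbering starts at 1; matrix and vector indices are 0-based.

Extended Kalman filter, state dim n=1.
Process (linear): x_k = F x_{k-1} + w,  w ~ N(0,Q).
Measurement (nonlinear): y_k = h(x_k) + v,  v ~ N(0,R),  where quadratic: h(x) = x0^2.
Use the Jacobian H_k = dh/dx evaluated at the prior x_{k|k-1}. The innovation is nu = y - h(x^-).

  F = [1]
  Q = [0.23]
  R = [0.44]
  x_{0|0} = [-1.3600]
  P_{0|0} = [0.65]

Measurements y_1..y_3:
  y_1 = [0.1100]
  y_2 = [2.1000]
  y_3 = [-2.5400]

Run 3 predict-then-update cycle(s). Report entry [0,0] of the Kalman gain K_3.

step 1: x^-=[-1.3600]  P^-=[0.8800]  H_jac=[-2.7200]  S=[6.9506]  K=[-0.3444]  nu=[-1.7396]  x^+=[-0.7609]  P^+=[0.0557]
step 2: x^-=[-0.7609]  P^-=[0.2857]  H_jac=[-1.5219]  S=[1.1017]  K=[-0.3947]  nu=[1.5210]  x^+=[-1.3612]  P^+=[0.1141]
step 3: x^-=[-1.3612]  P^-=[0.3441]  H_jac=[-2.7224]  S=[2.9904]  K=[-0.3133]  nu=[-4.3929]  x^+=[0.0150]  P^+=[0.0506]

K[0,0] = -0.3133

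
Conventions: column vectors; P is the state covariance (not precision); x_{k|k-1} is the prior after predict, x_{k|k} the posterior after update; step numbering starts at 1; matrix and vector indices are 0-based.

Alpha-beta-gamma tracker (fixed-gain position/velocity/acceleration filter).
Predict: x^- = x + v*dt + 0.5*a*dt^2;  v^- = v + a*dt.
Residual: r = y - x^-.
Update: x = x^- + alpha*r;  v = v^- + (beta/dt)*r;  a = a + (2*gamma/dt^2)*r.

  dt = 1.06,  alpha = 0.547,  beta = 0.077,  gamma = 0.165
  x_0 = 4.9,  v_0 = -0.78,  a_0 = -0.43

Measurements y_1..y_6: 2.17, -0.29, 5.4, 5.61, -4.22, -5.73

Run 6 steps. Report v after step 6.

v_post = 2.0608

step 1: x_pred=3.8316  r=-1.6616  x^+=2.9227  v^+=-1.3565  a^+=-0.9180
step 2: x_pred=0.9691  r=-1.2591  x^+=0.2804  v^+=-2.4211  a^+=-1.2878
step 3: x_pred=-3.0095  r=8.4095  x^+=1.5905  v^+=-3.1753  a^+=1.1820
step 4: x_pred=-1.1112  r=6.7212  x^+=2.5653  v^+=-1.4341  a^+=3.1560
step 5: x_pred=2.8183  r=-7.0383  x^+=-1.0317  v^+=1.4001  a^+=1.0889
step 6: x_pred=1.0642  r=-6.7942  x^+=-2.6522  v^+=2.0608  a^+=-0.9065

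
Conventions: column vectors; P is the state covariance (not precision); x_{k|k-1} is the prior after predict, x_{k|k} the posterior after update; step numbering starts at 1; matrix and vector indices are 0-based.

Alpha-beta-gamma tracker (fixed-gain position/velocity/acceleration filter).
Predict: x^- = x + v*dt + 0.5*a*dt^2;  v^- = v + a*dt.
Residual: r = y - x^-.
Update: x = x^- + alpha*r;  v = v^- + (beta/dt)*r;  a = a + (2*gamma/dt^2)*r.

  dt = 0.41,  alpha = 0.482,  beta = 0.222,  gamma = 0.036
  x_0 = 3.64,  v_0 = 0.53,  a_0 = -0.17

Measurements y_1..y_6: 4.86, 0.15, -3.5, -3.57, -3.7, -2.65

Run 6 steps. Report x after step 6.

x_post = -5.5750

step 1: x_pred=3.8430  r=1.0170  x^+=4.3332  v^+=1.0110  a^+=0.2656
step 2: x_pred=4.7700  r=-4.6200  x^+=2.5432  v^+=-1.3817  a^+=-1.7132
step 3: x_pred=1.8327  r=-5.3327  x^+=-0.7377  v^+=-4.9716  a^+=-3.9973
step 4: x_pred=-3.1120  r=-0.4580  x^+=-3.3328  v^+=-6.8585  a^+=-4.1935
step 5: x_pred=-6.4972  r=2.7972  x^+=-5.1489  v^+=-7.0632  a^+=-2.9954
step 6: x_pred=-8.2966  r=5.6466  x^+=-5.5750  v^+=-5.2339  a^+=-0.5768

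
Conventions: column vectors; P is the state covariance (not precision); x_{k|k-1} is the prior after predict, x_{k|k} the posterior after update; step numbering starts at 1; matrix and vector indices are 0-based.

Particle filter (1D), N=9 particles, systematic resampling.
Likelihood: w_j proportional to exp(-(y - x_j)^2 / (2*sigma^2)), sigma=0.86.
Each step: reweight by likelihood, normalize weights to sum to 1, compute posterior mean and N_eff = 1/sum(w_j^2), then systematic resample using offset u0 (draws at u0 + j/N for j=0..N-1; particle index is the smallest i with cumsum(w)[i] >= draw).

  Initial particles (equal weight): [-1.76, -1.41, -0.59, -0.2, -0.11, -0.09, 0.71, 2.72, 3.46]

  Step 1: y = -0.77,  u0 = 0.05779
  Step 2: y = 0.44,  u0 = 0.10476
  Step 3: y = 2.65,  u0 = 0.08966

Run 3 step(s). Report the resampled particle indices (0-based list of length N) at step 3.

step 1: w=[0.1083, 0.1593, 0.2056, 0.1687, 0.1565, 0.1537, 0.0478, 0.0001, 0.0000]  mean=-0.5673  Neff=6.3192  idx=[0, 1, 2, 2, 3, 3, 4, 5, 5]
step 2: w=[0.0074, 0.0194, 0.0957, 0.0957, 0.1487, 0.1487, 0.1599, 0.1622, 0.1622]  mean=-0.2597  Neff=7.0837  idx=[2, 3, 4, 5, 6, 6, 7, 8, 8]
step 3: w=[0.0206, 0.0206, 0.1024, 0.1024, 0.1441, 0.1441, 0.1552, 0.1552, 0.1552]  mean=-0.1389  Neff=7.3702  idx=[2, 3, 4, 5, 5, 6, 7, 8, 8]

resampled_idx = [2, 3, 4, 5, 5, 6, 7, 8, 8]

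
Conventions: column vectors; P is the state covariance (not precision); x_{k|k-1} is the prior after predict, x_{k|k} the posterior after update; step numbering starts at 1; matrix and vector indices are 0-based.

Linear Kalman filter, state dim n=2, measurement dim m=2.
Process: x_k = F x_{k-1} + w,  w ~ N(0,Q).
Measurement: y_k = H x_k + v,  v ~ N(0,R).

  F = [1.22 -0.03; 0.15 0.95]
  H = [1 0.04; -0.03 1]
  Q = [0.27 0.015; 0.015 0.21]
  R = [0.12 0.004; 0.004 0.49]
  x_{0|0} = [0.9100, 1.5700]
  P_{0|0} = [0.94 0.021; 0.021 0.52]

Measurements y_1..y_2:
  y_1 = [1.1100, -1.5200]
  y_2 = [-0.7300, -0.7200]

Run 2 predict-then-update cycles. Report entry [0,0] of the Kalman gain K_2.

step 1: x^-=[1.0631, 1.6280]  P^-=[1.6680 0.1964; 0.1964 0.7064]  S=[1.8049 0.1784; 0.1784 1.1861]  K=[0.9302 -0.0165; 0.0671 0.5805]  nu=[-0.0182, -3.1161]  x^+=[1.0975, -0.1821]  P^+=[0.1116 -0.0010; -0.0010 0.2847]
step 2: x^-=[1.3445, -0.0084]  P^-=[0.4364 0.0261; 0.0261 0.4692]  S=[0.5593 0.0358; 0.0358 0.9580]  K=[0.7832 -0.0156; 0.0491 0.4871]  nu=[-2.0741, -0.6713]  x^+=[-0.2695, -0.4373]  P^+=[0.0940 -0.0017; -0.0017 0.2388]

K[0,0] = 0.7832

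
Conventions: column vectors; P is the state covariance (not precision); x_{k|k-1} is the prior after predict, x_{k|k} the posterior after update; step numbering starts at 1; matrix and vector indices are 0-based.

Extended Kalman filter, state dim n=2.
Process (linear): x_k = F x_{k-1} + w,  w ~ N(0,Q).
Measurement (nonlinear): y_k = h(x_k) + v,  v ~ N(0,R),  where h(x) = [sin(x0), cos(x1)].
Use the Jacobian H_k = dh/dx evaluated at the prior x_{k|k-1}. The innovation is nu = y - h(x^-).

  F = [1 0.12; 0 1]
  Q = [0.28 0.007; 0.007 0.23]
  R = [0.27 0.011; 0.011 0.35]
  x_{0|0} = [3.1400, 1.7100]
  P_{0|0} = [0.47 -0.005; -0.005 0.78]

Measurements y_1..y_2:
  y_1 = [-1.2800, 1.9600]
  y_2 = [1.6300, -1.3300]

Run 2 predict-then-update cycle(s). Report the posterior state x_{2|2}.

x_post = [2.5390, 0.5275]

step 1: x^-=[3.3452, 1.7100]  P^-=[0.7600 0.0956; 0.0956 1.0100]  H_jac=[-0.9793 0.0000; 0.0000 -0.9903]  S=[0.9990 0.1037; 0.1037 1.3406]  K=[-0.7438 -0.0131; -0.0164 -0.7449]  nu=[-1.0778, 2.0988]  x^+=[4.1194, 0.1644]  P^+=[0.2052 0.0129; 0.0129 0.2634]
step 2: x^-=[4.1391, 0.1644]  P^-=[0.4921 0.0515; 0.0515 0.4934]  H_jac=[-0.5424 0.0000; 0.0000 -0.1636]  S=[0.4148 0.0156; 0.0156 0.3632]  K=[-0.6437 0.0044; -0.0591 -0.2198]  nu=[2.4701, -2.3165]  x^+=[2.5390, 0.5275]  P^+=[0.3203 0.0339; 0.0339 0.4740]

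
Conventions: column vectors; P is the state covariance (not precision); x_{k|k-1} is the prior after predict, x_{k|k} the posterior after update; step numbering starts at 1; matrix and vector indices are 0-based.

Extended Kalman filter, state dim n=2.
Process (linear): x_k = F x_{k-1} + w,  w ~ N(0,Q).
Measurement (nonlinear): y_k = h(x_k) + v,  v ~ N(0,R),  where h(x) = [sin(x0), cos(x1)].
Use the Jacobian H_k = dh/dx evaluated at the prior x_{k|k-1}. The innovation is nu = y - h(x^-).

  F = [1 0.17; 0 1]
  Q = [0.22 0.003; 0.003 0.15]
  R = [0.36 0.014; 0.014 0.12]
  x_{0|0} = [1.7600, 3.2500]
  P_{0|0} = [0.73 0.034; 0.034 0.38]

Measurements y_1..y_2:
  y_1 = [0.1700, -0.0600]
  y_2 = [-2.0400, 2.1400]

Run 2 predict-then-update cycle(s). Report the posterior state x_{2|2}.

x_post = [4.9685, 7.1495]

step 1: x^-=[2.3125, 3.2500]  P^-=[0.9725 0.1016; 0.1016 0.5300]  H_jac=[-0.6755 0.0000; 0.0000 0.1082]  S=[0.8038 0.0066; 0.0066 0.1262]  K=[-0.8184 0.1297; -0.0891 0.4590]  nu=[-0.5673, 0.9341]  x^+=[2.8980, 3.7293]  P^+=[0.4334 0.0380; 0.0380 0.4976]
step 2: x^-=[3.5320, 3.7293]  P^-=[0.6807 0.1256; 0.1256 0.6476]  H_jac=[-0.9248 0.0000; 0.0000 0.5545]  S=[0.9422 -0.0504; -0.0504 0.3191]  K=[-0.6621 0.1137; -0.0636 1.1152]  nu=[-1.6595, 2.9722]  x^+=[4.9685, 7.1495]  P^+=[0.2560 0.0079; 0.0079 0.2397]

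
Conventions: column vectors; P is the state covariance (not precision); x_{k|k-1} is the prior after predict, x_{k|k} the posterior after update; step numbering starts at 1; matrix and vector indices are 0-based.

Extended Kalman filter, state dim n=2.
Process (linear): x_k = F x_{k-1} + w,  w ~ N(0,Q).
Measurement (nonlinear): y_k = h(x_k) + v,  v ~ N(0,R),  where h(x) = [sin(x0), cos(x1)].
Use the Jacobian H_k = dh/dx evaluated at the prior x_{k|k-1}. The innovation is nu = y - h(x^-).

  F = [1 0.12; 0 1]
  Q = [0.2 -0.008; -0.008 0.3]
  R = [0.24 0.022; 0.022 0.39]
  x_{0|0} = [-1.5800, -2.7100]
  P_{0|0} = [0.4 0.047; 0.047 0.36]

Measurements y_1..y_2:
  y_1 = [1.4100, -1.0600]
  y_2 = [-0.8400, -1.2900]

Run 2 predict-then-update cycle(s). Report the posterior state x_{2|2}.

x_post = [-2.6346, -2.9315]

step 1: x^-=[-1.9052, -2.7100]  P^-=[0.6165 0.0822; 0.0822 0.6600]  H_jac=[-0.3282 0.0000; 0.0000 0.4183]  S=[0.3064 0.0107; 0.0107 0.5055]  K=[-0.6632 0.0821; -0.1072 0.5485]  nu=[2.3546, -0.1517]  x^+=[-3.4792, -3.0457]  P^+=[0.4795 0.0416; 0.0416 0.5057]
step 2: x^-=[-3.8447, -3.0457]  P^-=[0.6967 0.0943; 0.0943 0.8057]  H_jac=[-0.7628 0.0000; 0.0000 0.0958]  S=[0.6454 0.0151; 0.0151 0.3974]  K=[-0.8247 0.0541; -0.1161 0.1986]  nu=[-1.4866, -0.2946]  x^+=[-2.6346, -2.9315]  P^+=[0.2579 0.0308; 0.0308 0.7820]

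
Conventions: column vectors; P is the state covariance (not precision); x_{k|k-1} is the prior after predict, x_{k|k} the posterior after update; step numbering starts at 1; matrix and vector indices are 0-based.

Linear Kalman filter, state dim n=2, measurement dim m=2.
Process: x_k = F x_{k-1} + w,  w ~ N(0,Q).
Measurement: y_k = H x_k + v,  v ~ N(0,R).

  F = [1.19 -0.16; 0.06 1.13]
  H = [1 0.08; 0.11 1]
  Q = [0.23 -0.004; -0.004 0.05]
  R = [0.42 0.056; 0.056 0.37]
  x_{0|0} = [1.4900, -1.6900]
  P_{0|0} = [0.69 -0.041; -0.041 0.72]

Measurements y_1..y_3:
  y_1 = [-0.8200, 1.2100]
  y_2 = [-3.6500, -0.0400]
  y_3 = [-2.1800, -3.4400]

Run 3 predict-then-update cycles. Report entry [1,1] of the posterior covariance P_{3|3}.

step 1: x^-=[2.0435, -1.8203]  P^-=[1.2412 -0.1396; -0.1396 0.9663]  S=[1.6450 0.1290; 0.1290 1.3206]  K=[0.7537 -0.0760; -0.0951 0.7294]  nu=[-2.7179, 2.8055]  x^+=[-0.2180, 0.4844]  P^+=[0.3139 -0.0204; -0.0204 0.2668]
step 2: x^-=[-0.3369, 0.5342]  P^-=[0.6892 -0.0571; -0.0571 0.3890]  S=[1.1025 0.1053; 0.1053 0.7548]  K=[0.6269 -0.0627; -0.0730 0.5173]  nu=[-3.3559, -0.5372]  x^+=[-2.4071, 0.5013]  P^+=[0.2611 -0.0168; -0.0168 0.1891]
step 3: x^-=[-2.9446, 0.4220]  P^-=[0.6110 -0.0420; -0.0420 0.2902]  S=[1.0262 0.1041; 0.1041 0.6583]  K=[0.5979 -0.0562; -0.0633 0.4438]  nu=[0.7309, -3.5381]  x^+=[-2.3088, -1.1944]  P^+=[0.2491 -0.0147; -0.0147 0.1623]

P_post[1,1] = 0.1623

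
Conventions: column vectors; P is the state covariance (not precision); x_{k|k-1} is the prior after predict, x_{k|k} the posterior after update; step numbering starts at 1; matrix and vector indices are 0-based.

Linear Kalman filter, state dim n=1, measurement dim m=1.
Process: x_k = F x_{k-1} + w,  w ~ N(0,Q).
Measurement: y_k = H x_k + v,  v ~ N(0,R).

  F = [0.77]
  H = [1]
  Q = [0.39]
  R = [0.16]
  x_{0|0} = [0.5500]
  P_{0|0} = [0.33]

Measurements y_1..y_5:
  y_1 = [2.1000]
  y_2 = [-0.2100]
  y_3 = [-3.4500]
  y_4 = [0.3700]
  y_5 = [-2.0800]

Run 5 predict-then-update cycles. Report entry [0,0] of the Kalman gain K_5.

K[0,0] = 0.7421

step 1: x^-=[0.4235]  P^-=[0.5857]  S=[0.7457]  K=[0.7854]  nu=[1.6765]  x^+=[1.7403]  P^+=[0.1257]
step 2: x^-=[1.3400]  P^-=[0.4645]  S=[0.6245]  K=[0.7438]  nu=[-1.5500]  x^+=[0.1871]  P^+=[0.1190]
step 3: x^-=[0.1441]  P^-=[0.4606]  S=[0.6206]  K=[0.7422]  nu=[-3.5941]  x^+=[-2.5233]  P^+=[0.1187]
step 4: x^-=[-1.9430]  P^-=[0.4604]  S=[0.6204]  K=[0.7421]  nu=[2.3130]  x^+=[-0.2265]  P^+=[0.1187]
step 5: x^-=[-0.1744]  P^-=[0.4604]  S=[0.6204]  K=[0.7421]  nu=[-1.9056]  x^+=[-1.5886]  P^+=[0.1187]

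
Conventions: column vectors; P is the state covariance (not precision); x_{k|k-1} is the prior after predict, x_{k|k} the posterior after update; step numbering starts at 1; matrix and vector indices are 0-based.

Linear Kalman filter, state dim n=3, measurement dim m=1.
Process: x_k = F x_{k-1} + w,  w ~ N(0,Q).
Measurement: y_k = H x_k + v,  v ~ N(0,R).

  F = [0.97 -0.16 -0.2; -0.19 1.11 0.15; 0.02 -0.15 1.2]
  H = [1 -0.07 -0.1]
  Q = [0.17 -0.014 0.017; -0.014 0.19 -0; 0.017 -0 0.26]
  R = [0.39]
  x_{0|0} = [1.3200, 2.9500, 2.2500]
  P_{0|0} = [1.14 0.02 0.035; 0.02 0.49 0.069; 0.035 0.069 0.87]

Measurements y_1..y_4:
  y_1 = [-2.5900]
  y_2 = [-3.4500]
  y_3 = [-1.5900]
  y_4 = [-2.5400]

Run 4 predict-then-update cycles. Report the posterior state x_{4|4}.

x_post = [-2.6207, 5.5929, -1.4648]

step 1: x^-=[0.3584, 3.3612, 2.2839]  P^-=[1.2746 -0.3256 -0.1315; -0.3256 0.8670 0.1542; -0.1315 0.1542 1.5010]  S=[1.7579]  K=[0.7455; -0.2285; -0.1663]  nu=[-2.4847]  x^+=[-1.4940, 3.9290, 2.6972]  P^+=[0.2976 -0.0261 0.0865; -0.0261 0.7752 0.0874; 0.0865 0.0874 1.4524]
step 2: x^-=[-2.6173, 5.0497, 2.6173]  P^-=[0.5081 -0.2846 -0.2171; -0.2846 1.2237 0.2248; -0.2171 0.2248 2.3418]  S=[1.0139]  K=[0.5422; -0.3874; -0.4606]  nu=[-0.2175]  x^+=[-2.7352, 5.1339, 2.7175]  P^+=[0.2100 -0.0717 0.0361; -0.0717 1.0716 0.0439; 0.0361 0.0439 2.1267]
step 3: x^-=[-4.0181, 6.6260, 2.4363]  P^-=[0.4912 -0.3904 -0.4182; -0.3904 1.6085 0.2493; -0.4182 0.2493 3.3330]  S=[1.0642]  K=[0.5265; -0.4961; -0.7226]  nu=[3.1355]  x^+=[-2.3671, 5.0706, 0.1706]  P^+=[0.1961 -0.1124 -0.0133; -0.1124 1.3466 -0.1321; -0.0133 -0.1321 2.7773]
step 4: x^-=[-3.1415, 6.1037, -0.6032]  P^-=[0.5317 -0.4670 -0.5908; -0.4670 1.9229 0.0993; -0.5908 0.0993 4.3374]  S=[1.1595]  K=[0.5378; -0.5275; -0.8896]  nu=[0.9684]  x^+=[-2.6207, 5.5929, -1.4648]  P^+=[0.1964 -0.1382 -0.0361; -0.1382 1.6004 -0.4448; -0.0361 -0.4448 3.4198]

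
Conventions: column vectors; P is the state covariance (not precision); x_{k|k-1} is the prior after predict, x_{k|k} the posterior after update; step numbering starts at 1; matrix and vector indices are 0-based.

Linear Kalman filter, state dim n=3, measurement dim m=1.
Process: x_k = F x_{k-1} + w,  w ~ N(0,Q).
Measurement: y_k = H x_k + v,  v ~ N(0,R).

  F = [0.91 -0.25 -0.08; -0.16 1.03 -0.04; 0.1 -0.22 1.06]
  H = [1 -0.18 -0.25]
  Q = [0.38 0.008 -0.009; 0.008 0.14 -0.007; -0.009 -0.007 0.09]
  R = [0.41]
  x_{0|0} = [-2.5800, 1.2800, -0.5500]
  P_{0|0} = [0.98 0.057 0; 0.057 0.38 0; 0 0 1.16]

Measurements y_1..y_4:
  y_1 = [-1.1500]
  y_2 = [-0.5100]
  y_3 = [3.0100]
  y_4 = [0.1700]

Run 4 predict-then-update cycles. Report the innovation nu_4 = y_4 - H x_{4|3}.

step 1: x^-=[-2.6238, 1.7532, -1.1226]  P^-=[1.1968 -0.1731 -0.0101; -0.1731 0.5513 -0.1501; -0.0101 -0.1501 1.4191]  S=[1.7672]  K=[0.6963; -0.1329; -0.1912]  nu=[1.5087]  x^+=[-1.5733, 1.5527, -1.4111]  P^+=[0.3400 -0.0096 0.2251; -0.0096 0.5201 -0.1950; 0.2251 -0.1950 1.3545]
step 2: x^-=[-1.7070, 1.9075, -1.9946]  P^-=[0.6665 -0.1717 0.2015; -0.1717 0.7248 -0.4427; 0.2015 -0.4427 1.7795]  S=[1.1325]  K=[0.5714; -0.1691; -0.1446]  nu=[1.0417]  x^+=[-1.1118, 1.7314, -2.1453]  P^+=[0.2968 -0.0623 0.2950; -0.0623 0.6924 -0.4704; 0.2950 -0.4704 1.7559]
step 3: x^-=[-1.2730, 2.0470, -2.7661]  P^-=[0.6469 -0.2417 0.3198; -0.2417 0.9480 -0.8207; 0.3198 -0.8207 2.3841]  S=[1.0898]  K=[0.5601; -0.1901; -0.1179]  nu=[3.9599]  x^+=[0.9450, 1.2943, -3.2329]  P^+=[0.3050 -0.1256 0.3918; -0.1256 0.9087 -0.8451; 0.3918 -0.8451 2.3689]
step 4: x^-=[0.7950, 1.3113, -3.6171]  P^-=[0.6708 -0.3337 0.4800; -0.3337 1.2317 -1.3337; 0.4800 -1.3337 3.2815]  S=[1.0859]  K=[0.5626; -0.2044; -0.0924]  nu=[-1.2933]  x^+=[0.0675, 1.5756, -3.4977]  P^+=[0.3272 -0.2088 0.5364; -0.2088 1.1863 -1.3542; 0.5364 -1.3542 3.2722]

innov = [-1.2933]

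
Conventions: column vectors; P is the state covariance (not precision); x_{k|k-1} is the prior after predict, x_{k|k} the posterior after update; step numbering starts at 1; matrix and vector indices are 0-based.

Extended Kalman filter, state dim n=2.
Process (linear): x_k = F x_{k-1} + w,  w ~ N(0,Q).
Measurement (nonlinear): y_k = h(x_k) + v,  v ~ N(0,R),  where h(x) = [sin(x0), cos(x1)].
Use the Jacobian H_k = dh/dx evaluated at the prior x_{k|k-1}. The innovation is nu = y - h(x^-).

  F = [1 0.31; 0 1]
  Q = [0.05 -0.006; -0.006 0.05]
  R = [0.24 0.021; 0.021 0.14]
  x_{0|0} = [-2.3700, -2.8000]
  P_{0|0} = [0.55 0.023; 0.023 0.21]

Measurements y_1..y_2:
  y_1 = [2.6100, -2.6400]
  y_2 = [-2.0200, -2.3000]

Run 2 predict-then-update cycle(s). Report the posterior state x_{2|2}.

x_post = [-7.1971, -3.0405]

step 1: x^-=[-3.2380, -2.8000]  P^-=[0.6344 0.0821; 0.0821 0.2600]  H_jac=[-0.9954 0.0000; 0.0000 0.3350]  S=[0.8686 -0.0064; -0.0064 0.1692]  K=[-0.7261 0.1352; -0.0903 0.5114]  nu=[2.5137, -1.6978]  x^+=[-5.2927, -3.8954]  P^+=[0.1722 0.0110; 0.0110 0.2081]
step 2: x^-=[-6.5003, -3.8954]  P^-=[0.2490 0.0695; 0.0695 0.2581]  H_jac=[0.9765 0.0000; 0.0000 -0.6844]  S=[0.4775 -0.0254; -0.0254 0.2609]  K=[0.5022 -0.1333; 0.1066 -0.6666]  nu=[-1.8046, -1.5709]  x^+=[-7.1971, -3.0405]  P^+=[0.1206 0.0119; 0.0119 0.1331]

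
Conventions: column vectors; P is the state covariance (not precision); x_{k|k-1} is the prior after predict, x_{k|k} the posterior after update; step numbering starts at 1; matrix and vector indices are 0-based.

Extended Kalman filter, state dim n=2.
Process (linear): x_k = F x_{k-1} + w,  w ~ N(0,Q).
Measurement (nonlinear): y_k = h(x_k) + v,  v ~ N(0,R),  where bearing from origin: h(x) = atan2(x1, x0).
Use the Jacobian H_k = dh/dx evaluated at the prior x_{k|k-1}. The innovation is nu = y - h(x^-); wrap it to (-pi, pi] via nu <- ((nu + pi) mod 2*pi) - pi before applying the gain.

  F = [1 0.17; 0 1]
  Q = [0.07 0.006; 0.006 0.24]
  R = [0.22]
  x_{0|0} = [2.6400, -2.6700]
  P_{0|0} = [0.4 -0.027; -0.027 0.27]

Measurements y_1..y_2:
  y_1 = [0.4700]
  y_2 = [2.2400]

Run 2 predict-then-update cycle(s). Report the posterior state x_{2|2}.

step 1: x^-=[2.1861, -2.6700]  P^-=[0.4686 0.0249; 0.0249 0.5100]  H_jac=[0.2242 0.1836]  S=[0.2628]  K=[0.4172; 0.3775]  nu=[1.3547]  x^+=[2.7513, -2.1586]  P^+=[0.4229 -0.0165; -0.0165 0.4725]
step 2: x^-=[2.3844, -2.1586]  P^-=[0.5009 0.0698; 0.0698 0.7125]  H_jac=[0.2087 0.2305]  S=[0.2864]  K=[0.4212; 0.6244]  nu=[2.9757]  x^+=[3.6377, -0.3006]  P^+=[0.4501 -0.0055; -0.0055 0.6009]

x_post = [3.6377, -0.3006]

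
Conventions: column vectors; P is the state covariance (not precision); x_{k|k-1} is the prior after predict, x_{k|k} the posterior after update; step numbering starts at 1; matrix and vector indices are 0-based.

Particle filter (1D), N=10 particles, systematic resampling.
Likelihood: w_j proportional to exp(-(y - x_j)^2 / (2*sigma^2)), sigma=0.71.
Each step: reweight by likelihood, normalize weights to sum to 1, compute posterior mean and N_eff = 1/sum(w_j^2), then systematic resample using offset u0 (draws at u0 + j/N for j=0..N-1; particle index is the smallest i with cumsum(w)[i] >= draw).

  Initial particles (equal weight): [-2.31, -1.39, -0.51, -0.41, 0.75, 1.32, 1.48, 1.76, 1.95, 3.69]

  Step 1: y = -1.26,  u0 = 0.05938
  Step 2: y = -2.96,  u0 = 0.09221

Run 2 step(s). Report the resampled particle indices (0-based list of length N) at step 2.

resampled_idx = [0, 0, 0, 0, 0, 0, 1, 2, 3, 6]

step 1: w=[0.1396, 0.4098, 0.2385, 0.2035, 0.0076, 0.0006, 0.0002, 0.0000, 0.0000, 0.0000]  mean=-1.0904  Neff=3.4983  idx=[0, 1, 1, 1, 1, 2, 2, 2, 3, 3]
step 2: w=[0.6476, 0.0854, 0.0854, 0.0854, 0.0854, 0.0026, 0.0026, 0.0026, 0.0016, 0.0016]  mean=-1.9760  Neff=2.2293  idx=[0, 0, 0, 0, 0, 0, 1, 2, 3, 6]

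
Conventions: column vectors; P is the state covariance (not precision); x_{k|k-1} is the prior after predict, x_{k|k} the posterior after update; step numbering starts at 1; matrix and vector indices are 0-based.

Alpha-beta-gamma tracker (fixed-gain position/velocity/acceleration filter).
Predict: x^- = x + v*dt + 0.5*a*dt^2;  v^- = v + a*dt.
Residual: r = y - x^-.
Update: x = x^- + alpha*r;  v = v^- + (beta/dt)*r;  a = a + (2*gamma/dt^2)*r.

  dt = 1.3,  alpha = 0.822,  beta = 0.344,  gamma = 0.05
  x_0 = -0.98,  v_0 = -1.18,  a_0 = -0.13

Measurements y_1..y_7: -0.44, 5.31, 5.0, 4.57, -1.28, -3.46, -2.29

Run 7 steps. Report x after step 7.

step 1: x_pred=-2.6239  r=2.1839  x^+=-0.8287  v^+=-0.7711  a^+=-0.0008
step 2: x_pred=-1.8318  r=7.1418  x^+=4.0388  v^+=1.1177  a^+=0.4218
step 3: x_pred=5.8482  r=-0.8482  x^+=5.1510  v^+=1.4416  a^+=0.3716
step 4: x_pred=7.3391  r=-2.7691  x^+=5.0629  v^+=1.1920  a^+=0.2078
step 5: x_pred=6.7881  r=-8.0681  x^+=0.1561  v^+=-0.6728  a^+=-0.2696
step 6: x_pred=-0.9464  r=-2.5136  x^+=-3.0126  v^+=-1.6885  a^+=-0.4184
step 7: x_pred=-5.5611  r=3.2711  x^+=-2.8723  v^+=-1.3668  a^+=-0.2248

x_post = -2.8723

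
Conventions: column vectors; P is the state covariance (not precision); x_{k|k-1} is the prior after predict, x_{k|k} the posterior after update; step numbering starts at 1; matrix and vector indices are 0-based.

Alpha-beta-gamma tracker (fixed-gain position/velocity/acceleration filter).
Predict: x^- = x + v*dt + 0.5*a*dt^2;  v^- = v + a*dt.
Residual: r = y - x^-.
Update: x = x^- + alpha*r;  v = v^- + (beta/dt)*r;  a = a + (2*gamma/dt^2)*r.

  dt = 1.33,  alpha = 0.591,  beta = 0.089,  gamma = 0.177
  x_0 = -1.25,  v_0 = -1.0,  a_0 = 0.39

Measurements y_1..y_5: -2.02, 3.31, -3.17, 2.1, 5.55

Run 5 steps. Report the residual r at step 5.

resid = -0.3351

step 1: x_pred=-2.2351  r=0.2151  x^+=-2.1080  v^+=-0.4669  a^+=0.4330
step 2: x_pred=-2.3459  r=5.6559  x^+=0.9967  v^+=0.4875  a^+=1.5649
step 3: x_pred=3.0292  r=-6.1992  x^+=-0.6345  v^+=2.1540  a^+=0.3243
step 4: x_pred=2.5172  r=-0.4172  x^+=2.2706  v^+=2.5575  a^+=0.2408
step 5: x_pred=5.8851  r=-0.3351  x^+=5.6870  v^+=2.8553  a^+=0.1738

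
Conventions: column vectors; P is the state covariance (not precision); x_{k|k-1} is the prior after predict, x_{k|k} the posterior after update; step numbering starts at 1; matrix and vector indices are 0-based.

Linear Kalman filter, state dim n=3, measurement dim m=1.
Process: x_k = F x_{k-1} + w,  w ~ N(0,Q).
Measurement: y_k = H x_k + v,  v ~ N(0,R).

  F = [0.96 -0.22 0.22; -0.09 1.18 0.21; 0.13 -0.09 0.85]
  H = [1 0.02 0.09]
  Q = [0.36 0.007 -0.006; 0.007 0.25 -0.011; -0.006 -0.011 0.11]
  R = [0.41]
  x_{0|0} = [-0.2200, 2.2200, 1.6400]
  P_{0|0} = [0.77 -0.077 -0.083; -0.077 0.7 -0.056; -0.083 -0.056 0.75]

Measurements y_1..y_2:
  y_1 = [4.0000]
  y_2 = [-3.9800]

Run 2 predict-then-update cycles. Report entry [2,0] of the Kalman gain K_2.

step 1: x^-=[-0.3388, 2.9838, 1.1656]  P^-=[1.1427 -0.3224 0.1945; -0.3224 1.2557 -0.0239; 0.1945 -0.0239 0.6626]  S=[1.5806]  K=[0.7299; -0.1894; 0.1605]  nu=[4.1742]  x^+=[2.7082, 2.1930, 1.8356]  P^+=[0.3005 -0.1038 0.0094; -0.1038 1.1990 0.0241; 0.0094 0.0241 0.6219]
step 2: x^-=[2.5212, 2.7295, 1.7149]  P^-=[0.7706 -0.4143 0.1864; -0.4143 1.9830 -0.0243; 0.1864 -0.0243 0.5749]  S=[1.2029]  K=[0.6476; -0.3133; 0.1976]  nu=[-6.7101]  x^+=[-1.8246, 4.8317, 0.3893]  P^+=[0.2660 -0.1703 0.0325; -0.1703 1.8650 0.0501; 0.0325 0.0501 0.5279]

K[2,0] = 0.1976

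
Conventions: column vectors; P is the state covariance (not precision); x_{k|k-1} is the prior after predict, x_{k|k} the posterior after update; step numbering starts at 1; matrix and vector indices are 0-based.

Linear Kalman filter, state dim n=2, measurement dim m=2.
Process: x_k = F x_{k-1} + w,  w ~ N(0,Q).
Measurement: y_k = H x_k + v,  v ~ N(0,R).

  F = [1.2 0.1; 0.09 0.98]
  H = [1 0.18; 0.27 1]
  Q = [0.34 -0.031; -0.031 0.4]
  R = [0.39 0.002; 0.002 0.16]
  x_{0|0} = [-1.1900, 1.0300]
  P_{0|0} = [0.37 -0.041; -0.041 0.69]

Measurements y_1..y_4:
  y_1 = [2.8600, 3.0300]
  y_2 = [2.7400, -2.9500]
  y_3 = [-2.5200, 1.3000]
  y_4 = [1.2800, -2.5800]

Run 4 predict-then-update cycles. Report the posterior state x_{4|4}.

x_post = [0.6195, -1.9403]

step 1: x^-=[-1.3250, 0.9023]  P^-=[0.8699 0.0280; 0.0280 1.0584]  S=[1.3042 0.4567; 0.4567 1.2970]  K=[0.6842 -0.0383; -0.1372 0.8702]  nu=[4.0226, 2.4854]  x^+=[1.3322, 2.5133]  P^+=[0.2813 -0.0807; -0.0807 0.1608]
step 2: x^-=[1.8500, 2.5829]  P^-=[0.7273 -0.0805; -0.0805 0.5424]  S=[1.1059 0.2116; 0.2116 0.7120]  K=[0.6504 -0.0306; -0.1319 0.7705]  nu=[0.4251, -6.0324]  x^+=[2.3108, -2.1214]  P^+=[0.2672 -0.0757; -0.0757 0.1435]
step 3: x^-=[2.5608, -1.8710]  P^-=[0.7081 -0.0778; -0.0778 0.5266]  S=[1.0871 0.2064; 0.2064 0.6962]  K=[0.6438 -0.0280; -0.1295 0.7646]  nu=[-4.7440, 2.4796]  x^+=[-0.5626, 0.6395]  P^+=[0.2644 -0.0746; -0.0746 0.1422]
step 4: x^-=[-0.6112, 0.5760]  P^-=[0.7043 -0.0769; -0.0769 0.5256]  S=[1.0837 0.2061; 0.2061 0.6954]  K=[0.6424 -0.0275; -0.1290 0.7642]  nu=[1.7875, -2.9910]  x^+=[0.6195, -1.9403]  P^+=[0.2639 -0.0744; -0.0744 0.1421]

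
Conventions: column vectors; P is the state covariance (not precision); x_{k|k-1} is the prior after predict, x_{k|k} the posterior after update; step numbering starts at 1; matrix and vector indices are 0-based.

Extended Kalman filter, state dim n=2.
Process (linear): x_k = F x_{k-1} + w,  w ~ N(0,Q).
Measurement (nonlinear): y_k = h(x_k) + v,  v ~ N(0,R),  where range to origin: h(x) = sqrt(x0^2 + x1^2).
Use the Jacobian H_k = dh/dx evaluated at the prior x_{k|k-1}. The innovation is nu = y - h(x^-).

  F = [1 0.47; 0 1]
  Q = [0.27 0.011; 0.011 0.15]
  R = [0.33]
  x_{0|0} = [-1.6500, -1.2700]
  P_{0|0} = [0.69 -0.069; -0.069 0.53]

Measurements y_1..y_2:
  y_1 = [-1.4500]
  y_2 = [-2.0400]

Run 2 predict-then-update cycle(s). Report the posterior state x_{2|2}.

x_post = [-1.0341, -0.5476]

step 1: x^-=[-2.2469, -1.2700]  P^-=[1.0122 0.1911; 0.1911 0.6800]  H_jac=[-0.8706 -0.4921]  S=[1.4255]  K=[-0.6841; -0.3514]  nu=[-4.0310]  x^+=[0.5108, 0.1466]  P^+=[0.3450 -0.1516; -0.1516 0.5039]
step 2: x^-=[0.5797, 0.1466]  P^-=[0.5838 0.0962; 0.0962 0.6539]  H_jac=[0.9695 0.2452]  S=[0.9638]  K=[0.6118; 0.2632]  nu=[-2.6380]  x^+=[-1.0341, -0.5476]  P^+=[0.2231 -0.0589; -0.0589 0.5872]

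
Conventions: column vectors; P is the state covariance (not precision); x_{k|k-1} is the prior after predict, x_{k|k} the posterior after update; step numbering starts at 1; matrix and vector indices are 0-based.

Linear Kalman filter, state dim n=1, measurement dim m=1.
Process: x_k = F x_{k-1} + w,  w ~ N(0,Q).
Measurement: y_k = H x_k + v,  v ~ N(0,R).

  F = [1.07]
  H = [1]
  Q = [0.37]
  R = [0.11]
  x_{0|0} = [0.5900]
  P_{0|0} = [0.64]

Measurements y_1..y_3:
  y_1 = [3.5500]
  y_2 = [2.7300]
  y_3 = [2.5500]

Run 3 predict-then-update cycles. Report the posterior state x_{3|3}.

step 1: x^-=[0.6313]  P^-=[1.1027]  S=[1.2127]  K=[0.9093]  nu=[2.9187]  x^+=[3.2853]  P^+=[0.1000]
step 2: x^-=[3.5152]  P^-=[0.4845]  S=[0.5945]  K=[0.8150]  nu=[-0.7852]  x^+=[2.8753]  P^+=[0.0896]
step 3: x^-=[3.0766]  P^-=[0.4726]  S=[0.5826]  K=[0.8112]  nu=[-0.5266]  x^+=[2.6494]  P^+=[0.0892]

x_post = [2.6494]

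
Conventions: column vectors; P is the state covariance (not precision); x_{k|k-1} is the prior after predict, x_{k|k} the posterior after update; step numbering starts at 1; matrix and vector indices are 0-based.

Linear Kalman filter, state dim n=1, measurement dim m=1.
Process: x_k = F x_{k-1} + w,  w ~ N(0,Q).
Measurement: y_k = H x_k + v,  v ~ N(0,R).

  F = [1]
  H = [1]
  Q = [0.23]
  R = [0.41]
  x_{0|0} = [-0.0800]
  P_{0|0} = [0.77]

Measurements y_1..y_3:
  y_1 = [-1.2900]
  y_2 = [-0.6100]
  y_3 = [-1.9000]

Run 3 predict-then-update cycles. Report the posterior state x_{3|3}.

x_post = [-1.3598]

step 1: x^-=[-0.0800]  P^-=[1.0000]  S=[1.4100]  K=[0.7092]  nu=[-1.2100]  x^+=[-0.9382]  P^+=[0.2908]
step 2: x^-=[-0.9382]  P^-=[0.5208]  S=[0.9308]  K=[0.5595]  nu=[0.3282]  x^+=[-0.7545]  P^+=[0.2294]
step 3: x^-=[-0.7545]  P^-=[0.4594]  S=[0.8694]  K=[0.5284]  nu=[-1.1455]  x^+=[-1.3598]  P^+=[0.2166]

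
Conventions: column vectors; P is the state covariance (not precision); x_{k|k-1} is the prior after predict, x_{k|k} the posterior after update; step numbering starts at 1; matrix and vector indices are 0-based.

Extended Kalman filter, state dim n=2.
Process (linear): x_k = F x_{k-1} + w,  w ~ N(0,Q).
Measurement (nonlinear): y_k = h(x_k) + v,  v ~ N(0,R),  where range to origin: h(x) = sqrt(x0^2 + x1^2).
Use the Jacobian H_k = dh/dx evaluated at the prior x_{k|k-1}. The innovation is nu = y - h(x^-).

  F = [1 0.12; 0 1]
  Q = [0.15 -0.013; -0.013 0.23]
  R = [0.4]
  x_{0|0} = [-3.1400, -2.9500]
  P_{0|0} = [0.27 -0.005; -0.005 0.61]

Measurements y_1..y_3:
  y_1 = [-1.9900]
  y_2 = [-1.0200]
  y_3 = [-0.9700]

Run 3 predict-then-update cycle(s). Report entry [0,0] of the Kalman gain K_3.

step 1: x^-=[-3.4940, -2.9500]  P^-=[0.4276 0.0552; 0.0552 0.8400]  H_jac=[-0.7641 -0.6451]  S=[1.0536]  K=[-0.3439; -0.5543]  nu=[-6.5628]  x^+=[-1.2372, 0.6880]  P^+=[0.3030 -0.1456; -0.1456 0.5162]
step 2: x^-=[-1.1547, 0.6880]  P^-=[0.4255 -0.0967; -0.0967 0.7462]  H_jac=[-0.8591 0.5119]  S=[0.9946]  K=[-0.4173; 0.4676]  nu=[-2.3641]  x^+=[-0.1682, -0.4174]  P^+=[0.2523 0.0974; 0.0974 0.5288]
step 3: x^-=[-0.2183, -0.4174]  P^-=[0.4333 0.1478; 0.1478 0.7588]  H_jac=[-0.4634 -0.8862]  S=[1.2103]  K=[-0.2741; -0.6122]  nu=[-1.4410]  x^+=[0.1767, 0.4647]  P^+=[0.3423 -0.0553; -0.0553 0.3052]

K[0,0] = -0.2741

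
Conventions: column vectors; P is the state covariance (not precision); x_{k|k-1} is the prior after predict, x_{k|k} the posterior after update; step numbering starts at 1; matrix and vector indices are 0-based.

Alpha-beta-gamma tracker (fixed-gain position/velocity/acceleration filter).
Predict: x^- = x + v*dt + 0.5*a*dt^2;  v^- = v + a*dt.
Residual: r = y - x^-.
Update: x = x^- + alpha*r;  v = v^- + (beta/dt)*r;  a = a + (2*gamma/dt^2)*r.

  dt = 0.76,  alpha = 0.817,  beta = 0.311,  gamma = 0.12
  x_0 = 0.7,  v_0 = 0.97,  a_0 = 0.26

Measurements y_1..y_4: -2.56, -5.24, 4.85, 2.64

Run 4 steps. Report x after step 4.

step 1: x_pred=1.5123  r=-4.0723  x^+=-1.8148  v^+=-0.4988  a^+=-1.4321
step 2: x_pred=-2.6075  r=-2.6325  x^+=-4.7582  v^+=-2.6645  a^+=-2.5259
step 3: x_pred=-7.5127  r=12.3627  x^+=2.5876  v^+=0.4748  a^+=2.6109
step 4: x_pred=3.7025  r=-1.0625  x^+=2.8344  v^+=2.0243  a^+=2.1695

x_post = 2.8344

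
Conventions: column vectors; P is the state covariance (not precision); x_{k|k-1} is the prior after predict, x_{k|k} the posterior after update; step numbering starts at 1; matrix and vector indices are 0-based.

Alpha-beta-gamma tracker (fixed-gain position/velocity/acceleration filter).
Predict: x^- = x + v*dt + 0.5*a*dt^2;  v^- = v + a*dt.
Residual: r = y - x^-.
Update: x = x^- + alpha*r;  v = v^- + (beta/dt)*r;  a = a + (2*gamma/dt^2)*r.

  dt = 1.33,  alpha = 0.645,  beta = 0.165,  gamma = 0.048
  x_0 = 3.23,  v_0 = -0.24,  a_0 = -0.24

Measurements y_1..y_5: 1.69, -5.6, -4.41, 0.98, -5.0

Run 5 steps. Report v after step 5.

step 1: x_pred=2.6985  r=-1.0085  x^+=2.0480  v^+=-0.6843  a^+=-0.2947
step 2: x_pred=0.8772  r=-6.4772  x^+=-3.3006  v^+=-1.8799  a^+=-0.6463
step 3: x_pred=-6.3724  r=1.9624  x^+=-5.1067  v^+=-2.4959  a^+=-0.5398
step 4: x_pred=-8.9037  r=9.8837  x^+=-2.5287  v^+=-1.9877  a^+=-0.0034
step 5: x_pred=-5.1752  r=0.1752  x^+=-5.0622  v^+=-1.9704  a^+=0.0062

v_post = -1.9704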